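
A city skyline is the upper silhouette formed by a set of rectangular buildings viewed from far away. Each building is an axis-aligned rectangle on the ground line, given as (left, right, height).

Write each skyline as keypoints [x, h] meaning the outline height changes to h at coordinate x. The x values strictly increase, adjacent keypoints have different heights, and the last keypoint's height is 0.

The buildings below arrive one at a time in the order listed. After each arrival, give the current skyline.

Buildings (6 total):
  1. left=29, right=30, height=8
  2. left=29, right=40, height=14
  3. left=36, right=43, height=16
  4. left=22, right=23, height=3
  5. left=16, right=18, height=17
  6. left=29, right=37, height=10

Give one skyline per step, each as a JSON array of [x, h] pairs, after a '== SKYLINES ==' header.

== SKYLINES ==
[[29,8],[30,0]]
[[29,14],[40,0]]
[[29,14],[36,16],[43,0]]
[[22,3],[23,0],[29,14],[36,16],[43,0]]
[[16,17],[18,0],[22,3],[23,0],[29,14],[36,16],[43,0]]
[[16,17],[18,0],[22,3],[23,0],[29,14],[36,16],[43,0]]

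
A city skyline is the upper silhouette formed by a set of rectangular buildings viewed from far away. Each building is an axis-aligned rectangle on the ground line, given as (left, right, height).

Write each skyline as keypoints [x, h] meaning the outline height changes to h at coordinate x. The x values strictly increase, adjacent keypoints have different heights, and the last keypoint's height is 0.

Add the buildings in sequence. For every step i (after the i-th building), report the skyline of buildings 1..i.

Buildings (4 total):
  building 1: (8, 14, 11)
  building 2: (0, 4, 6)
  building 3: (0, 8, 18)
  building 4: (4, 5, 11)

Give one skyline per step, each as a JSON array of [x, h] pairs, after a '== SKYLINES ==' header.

== SKYLINES ==
[[8,11],[14,0]]
[[0,6],[4,0],[8,11],[14,0]]
[[0,18],[8,11],[14,0]]
[[0,18],[8,11],[14,0]]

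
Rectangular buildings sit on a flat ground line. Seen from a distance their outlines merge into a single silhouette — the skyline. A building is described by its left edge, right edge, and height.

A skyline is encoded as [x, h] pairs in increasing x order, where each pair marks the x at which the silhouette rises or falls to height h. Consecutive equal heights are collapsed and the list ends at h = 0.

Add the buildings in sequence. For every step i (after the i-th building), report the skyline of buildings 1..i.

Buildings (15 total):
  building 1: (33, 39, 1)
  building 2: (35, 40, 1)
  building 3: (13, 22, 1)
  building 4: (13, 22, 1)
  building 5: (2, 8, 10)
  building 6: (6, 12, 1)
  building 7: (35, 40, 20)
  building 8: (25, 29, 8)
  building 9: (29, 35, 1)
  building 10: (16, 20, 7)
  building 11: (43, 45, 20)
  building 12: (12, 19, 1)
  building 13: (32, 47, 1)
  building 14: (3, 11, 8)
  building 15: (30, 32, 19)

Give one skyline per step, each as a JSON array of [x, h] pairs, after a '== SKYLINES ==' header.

== SKYLINES ==
[[33,1],[39,0]]
[[33,1],[40,0]]
[[13,1],[22,0],[33,1],[40,0]]
[[13,1],[22,0],[33,1],[40,0]]
[[2,10],[8,0],[13,1],[22,0],[33,1],[40,0]]
[[2,10],[8,1],[12,0],[13,1],[22,0],[33,1],[40,0]]
[[2,10],[8,1],[12,0],[13,1],[22,0],[33,1],[35,20],[40,0]]
[[2,10],[8,1],[12,0],[13,1],[22,0],[25,8],[29,0],[33,1],[35,20],[40,0]]
[[2,10],[8,1],[12,0],[13,1],[22,0],[25,8],[29,1],[35,20],[40,0]]
[[2,10],[8,1],[12,0],[13,1],[16,7],[20,1],[22,0],[25,8],[29,1],[35,20],[40,0]]
[[2,10],[8,1],[12,0],[13,1],[16,7],[20,1],[22,0],[25,8],[29,1],[35,20],[40,0],[43,20],[45,0]]
[[2,10],[8,1],[16,7],[20,1],[22,0],[25,8],[29,1],[35,20],[40,0],[43,20],[45,0]]
[[2,10],[8,1],[16,7],[20,1],[22,0],[25,8],[29,1],[35,20],[40,1],[43,20],[45,1],[47,0]]
[[2,10],[8,8],[11,1],[16,7],[20,1],[22,0],[25,8],[29,1],[35,20],[40,1],[43,20],[45,1],[47,0]]
[[2,10],[8,8],[11,1],[16,7],[20,1],[22,0],[25,8],[29,1],[30,19],[32,1],[35,20],[40,1],[43,20],[45,1],[47,0]]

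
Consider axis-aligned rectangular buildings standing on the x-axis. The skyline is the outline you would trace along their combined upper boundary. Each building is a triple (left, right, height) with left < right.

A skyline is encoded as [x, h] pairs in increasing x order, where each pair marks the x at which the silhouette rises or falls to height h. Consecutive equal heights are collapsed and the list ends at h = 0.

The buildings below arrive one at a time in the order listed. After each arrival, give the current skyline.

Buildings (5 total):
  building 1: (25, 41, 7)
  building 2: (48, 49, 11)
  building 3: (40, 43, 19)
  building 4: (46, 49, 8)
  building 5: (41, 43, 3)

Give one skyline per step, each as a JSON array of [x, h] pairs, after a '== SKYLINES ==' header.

== SKYLINES ==
[[25,7],[41,0]]
[[25,7],[41,0],[48,11],[49,0]]
[[25,7],[40,19],[43,0],[48,11],[49,0]]
[[25,7],[40,19],[43,0],[46,8],[48,11],[49,0]]
[[25,7],[40,19],[43,0],[46,8],[48,11],[49,0]]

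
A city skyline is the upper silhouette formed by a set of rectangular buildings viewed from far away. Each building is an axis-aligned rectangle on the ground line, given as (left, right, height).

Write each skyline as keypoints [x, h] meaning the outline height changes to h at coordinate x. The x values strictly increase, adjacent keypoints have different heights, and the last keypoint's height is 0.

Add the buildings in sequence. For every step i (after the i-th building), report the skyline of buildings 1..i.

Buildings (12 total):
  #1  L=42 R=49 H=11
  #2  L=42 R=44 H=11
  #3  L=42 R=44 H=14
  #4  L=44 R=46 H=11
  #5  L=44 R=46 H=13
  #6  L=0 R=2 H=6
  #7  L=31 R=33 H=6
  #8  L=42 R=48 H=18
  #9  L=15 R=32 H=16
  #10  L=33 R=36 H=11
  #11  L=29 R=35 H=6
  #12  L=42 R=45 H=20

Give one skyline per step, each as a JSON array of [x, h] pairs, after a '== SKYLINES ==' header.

== SKYLINES ==
[[42,11],[49,0]]
[[42,11],[49,0]]
[[42,14],[44,11],[49,0]]
[[42,14],[44,11],[49,0]]
[[42,14],[44,13],[46,11],[49,0]]
[[0,6],[2,0],[42,14],[44,13],[46,11],[49,0]]
[[0,6],[2,0],[31,6],[33,0],[42,14],[44,13],[46,11],[49,0]]
[[0,6],[2,0],[31,6],[33,0],[42,18],[48,11],[49,0]]
[[0,6],[2,0],[15,16],[32,6],[33,0],[42,18],[48,11],[49,0]]
[[0,6],[2,0],[15,16],[32,6],[33,11],[36,0],[42,18],[48,11],[49,0]]
[[0,6],[2,0],[15,16],[32,6],[33,11],[36,0],[42,18],[48,11],[49,0]]
[[0,6],[2,0],[15,16],[32,6],[33,11],[36,0],[42,20],[45,18],[48,11],[49,0]]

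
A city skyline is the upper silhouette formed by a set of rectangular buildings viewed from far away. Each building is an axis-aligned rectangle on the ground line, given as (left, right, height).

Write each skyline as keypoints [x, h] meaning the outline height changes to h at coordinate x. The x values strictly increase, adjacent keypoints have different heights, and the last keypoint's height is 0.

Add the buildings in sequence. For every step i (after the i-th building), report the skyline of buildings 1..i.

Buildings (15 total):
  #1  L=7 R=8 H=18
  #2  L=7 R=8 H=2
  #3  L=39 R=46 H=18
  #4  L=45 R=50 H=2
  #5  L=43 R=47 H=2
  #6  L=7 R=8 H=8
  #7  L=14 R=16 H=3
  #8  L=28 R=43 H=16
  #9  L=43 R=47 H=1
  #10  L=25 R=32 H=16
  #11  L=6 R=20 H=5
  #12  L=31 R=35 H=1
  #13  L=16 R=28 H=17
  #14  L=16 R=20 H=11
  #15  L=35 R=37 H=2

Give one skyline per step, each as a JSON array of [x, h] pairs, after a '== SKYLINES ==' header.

== SKYLINES ==
[[7,18],[8,0]]
[[7,18],[8,0]]
[[7,18],[8,0],[39,18],[46,0]]
[[7,18],[8,0],[39,18],[46,2],[50,0]]
[[7,18],[8,0],[39,18],[46,2],[50,0]]
[[7,18],[8,0],[39,18],[46,2],[50,0]]
[[7,18],[8,0],[14,3],[16,0],[39,18],[46,2],[50,0]]
[[7,18],[8,0],[14,3],[16,0],[28,16],[39,18],[46,2],[50,0]]
[[7,18],[8,0],[14,3],[16,0],[28,16],[39,18],[46,2],[50,0]]
[[7,18],[8,0],[14,3],[16,0],[25,16],[39,18],[46,2],[50,0]]
[[6,5],[7,18],[8,5],[20,0],[25,16],[39,18],[46,2],[50,0]]
[[6,5],[7,18],[8,5],[20,0],[25,16],[39,18],[46,2],[50,0]]
[[6,5],[7,18],[8,5],[16,17],[28,16],[39,18],[46,2],[50,0]]
[[6,5],[7,18],[8,5],[16,17],[28,16],[39,18],[46,2],[50,0]]
[[6,5],[7,18],[8,5],[16,17],[28,16],[39,18],[46,2],[50,0]]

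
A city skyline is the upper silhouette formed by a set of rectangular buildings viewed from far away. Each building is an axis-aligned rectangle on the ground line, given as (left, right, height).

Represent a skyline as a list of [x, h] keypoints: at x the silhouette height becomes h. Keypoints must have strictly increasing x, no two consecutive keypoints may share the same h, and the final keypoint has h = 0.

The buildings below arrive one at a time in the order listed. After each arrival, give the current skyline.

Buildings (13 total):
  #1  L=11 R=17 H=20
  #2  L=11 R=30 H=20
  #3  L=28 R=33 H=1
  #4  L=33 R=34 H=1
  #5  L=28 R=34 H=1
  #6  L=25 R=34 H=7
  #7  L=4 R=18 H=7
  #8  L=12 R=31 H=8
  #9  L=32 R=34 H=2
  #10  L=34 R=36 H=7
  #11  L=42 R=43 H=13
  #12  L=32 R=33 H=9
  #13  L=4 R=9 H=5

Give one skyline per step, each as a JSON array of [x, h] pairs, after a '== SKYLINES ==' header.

== SKYLINES ==
[[11,20],[17,0]]
[[11,20],[30,0]]
[[11,20],[30,1],[33,0]]
[[11,20],[30,1],[34,0]]
[[11,20],[30,1],[34,0]]
[[11,20],[30,7],[34,0]]
[[4,7],[11,20],[30,7],[34,0]]
[[4,7],[11,20],[30,8],[31,7],[34,0]]
[[4,7],[11,20],[30,8],[31,7],[34,0]]
[[4,7],[11,20],[30,8],[31,7],[36,0]]
[[4,7],[11,20],[30,8],[31,7],[36,0],[42,13],[43,0]]
[[4,7],[11,20],[30,8],[31,7],[32,9],[33,7],[36,0],[42,13],[43,0]]
[[4,7],[11,20],[30,8],[31,7],[32,9],[33,7],[36,0],[42,13],[43,0]]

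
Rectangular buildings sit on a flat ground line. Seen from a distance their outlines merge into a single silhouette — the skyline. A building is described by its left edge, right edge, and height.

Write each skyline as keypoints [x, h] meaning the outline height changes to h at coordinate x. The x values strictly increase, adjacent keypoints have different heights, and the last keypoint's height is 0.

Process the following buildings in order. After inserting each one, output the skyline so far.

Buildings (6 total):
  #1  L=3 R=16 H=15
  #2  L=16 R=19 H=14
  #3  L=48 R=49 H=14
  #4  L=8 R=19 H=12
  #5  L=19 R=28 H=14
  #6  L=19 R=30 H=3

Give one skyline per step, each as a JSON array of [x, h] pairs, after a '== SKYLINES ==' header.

== SKYLINES ==
[[3,15],[16,0]]
[[3,15],[16,14],[19,0]]
[[3,15],[16,14],[19,0],[48,14],[49,0]]
[[3,15],[16,14],[19,0],[48,14],[49,0]]
[[3,15],[16,14],[28,0],[48,14],[49,0]]
[[3,15],[16,14],[28,3],[30,0],[48,14],[49,0]]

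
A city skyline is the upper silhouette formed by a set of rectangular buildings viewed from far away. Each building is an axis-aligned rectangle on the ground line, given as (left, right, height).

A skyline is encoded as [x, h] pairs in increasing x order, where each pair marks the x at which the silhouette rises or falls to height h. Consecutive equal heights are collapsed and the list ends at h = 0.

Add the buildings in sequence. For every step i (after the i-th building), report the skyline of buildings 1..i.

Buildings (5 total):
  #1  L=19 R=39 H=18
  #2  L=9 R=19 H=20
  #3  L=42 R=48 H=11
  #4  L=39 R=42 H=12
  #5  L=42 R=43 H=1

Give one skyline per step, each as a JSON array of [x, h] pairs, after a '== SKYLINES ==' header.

== SKYLINES ==
[[19,18],[39,0]]
[[9,20],[19,18],[39,0]]
[[9,20],[19,18],[39,0],[42,11],[48,0]]
[[9,20],[19,18],[39,12],[42,11],[48,0]]
[[9,20],[19,18],[39,12],[42,11],[48,0]]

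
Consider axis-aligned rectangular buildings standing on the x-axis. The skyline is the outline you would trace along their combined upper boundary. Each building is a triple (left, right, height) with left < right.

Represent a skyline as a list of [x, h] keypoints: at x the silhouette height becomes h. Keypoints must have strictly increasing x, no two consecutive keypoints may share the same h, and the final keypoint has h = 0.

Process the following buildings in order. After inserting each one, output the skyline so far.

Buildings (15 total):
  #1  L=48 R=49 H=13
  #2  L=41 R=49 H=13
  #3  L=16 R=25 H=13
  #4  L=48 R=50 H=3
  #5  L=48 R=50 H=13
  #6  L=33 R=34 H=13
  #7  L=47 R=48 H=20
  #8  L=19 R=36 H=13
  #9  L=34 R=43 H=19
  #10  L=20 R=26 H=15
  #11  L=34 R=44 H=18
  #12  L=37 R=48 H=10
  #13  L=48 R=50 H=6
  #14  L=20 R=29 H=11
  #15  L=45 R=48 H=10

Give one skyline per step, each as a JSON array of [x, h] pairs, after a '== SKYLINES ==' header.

== SKYLINES ==
[[48,13],[49,0]]
[[41,13],[49,0]]
[[16,13],[25,0],[41,13],[49,0]]
[[16,13],[25,0],[41,13],[49,3],[50,0]]
[[16,13],[25,0],[41,13],[50,0]]
[[16,13],[25,0],[33,13],[34,0],[41,13],[50,0]]
[[16,13],[25,0],[33,13],[34,0],[41,13],[47,20],[48,13],[50,0]]
[[16,13],[36,0],[41,13],[47,20],[48,13],[50,0]]
[[16,13],[34,19],[43,13],[47,20],[48,13],[50,0]]
[[16,13],[20,15],[26,13],[34,19],[43,13],[47,20],[48,13],[50,0]]
[[16,13],[20,15],[26,13],[34,19],[43,18],[44,13],[47,20],[48,13],[50,0]]
[[16,13],[20,15],[26,13],[34,19],[43,18],[44,13],[47,20],[48,13],[50,0]]
[[16,13],[20,15],[26,13],[34,19],[43,18],[44,13],[47,20],[48,13],[50,0]]
[[16,13],[20,15],[26,13],[34,19],[43,18],[44,13],[47,20],[48,13],[50,0]]
[[16,13],[20,15],[26,13],[34,19],[43,18],[44,13],[47,20],[48,13],[50,0]]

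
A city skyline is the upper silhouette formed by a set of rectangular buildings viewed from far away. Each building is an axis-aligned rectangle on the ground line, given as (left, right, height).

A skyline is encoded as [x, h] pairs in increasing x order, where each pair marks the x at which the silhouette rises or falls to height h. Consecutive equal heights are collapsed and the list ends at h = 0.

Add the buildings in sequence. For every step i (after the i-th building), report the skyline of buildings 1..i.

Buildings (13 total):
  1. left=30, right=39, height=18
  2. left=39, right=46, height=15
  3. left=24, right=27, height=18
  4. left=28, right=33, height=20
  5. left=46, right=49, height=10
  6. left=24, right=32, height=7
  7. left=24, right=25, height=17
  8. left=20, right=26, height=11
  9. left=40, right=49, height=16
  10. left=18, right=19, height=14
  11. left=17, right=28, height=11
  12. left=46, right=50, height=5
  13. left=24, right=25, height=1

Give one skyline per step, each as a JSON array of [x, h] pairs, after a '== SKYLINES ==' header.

== SKYLINES ==
[[30,18],[39,0]]
[[30,18],[39,15],[46,0]]
[[24,18],[27,0],[30,18],[39,15],[46,0]]
[[24,18],[27,0],[28,20],[33,18],[39,15],[46,0]]
[[24,18],[27,0],[28,20],[33,18],[39,15],[46,10],[49,0]]
[[24,18],[27,7],[28,20],[33,18],[39,15],[46,10],[49,0]]
[[24,18],[27,7],[28,20],[33,18],[39,15],[46,10],[49,0]]
[[20,11],[24,18],[27,7],[28,20],[33,18],[39,15],[46,10],[49,0]]
[[20,11],[24,18],[27,7],[28,20],[33,18],[39,15],[40,16],[49,0]]
[[18,14],[19,0],[20,11],[24,18],[27,7],[28,20],[33,18],[39,15],[40,16],[49,0]]
[[17,11],[18,14],[19,11],[24,18],[27,11],[28,20],[33,18],[39,15],[40,16],[49,0]]
[[17,11],[18,14],[19,11],[24,18],[27,11],[28,20],[33,18],[39,15],[40,16],[49,5],[50,0]]
[[17,11],[18,14],[19,11],[24,18],[27,11],[28,20],[33,18],[39,15],[40,16],[49,5],[50,0]]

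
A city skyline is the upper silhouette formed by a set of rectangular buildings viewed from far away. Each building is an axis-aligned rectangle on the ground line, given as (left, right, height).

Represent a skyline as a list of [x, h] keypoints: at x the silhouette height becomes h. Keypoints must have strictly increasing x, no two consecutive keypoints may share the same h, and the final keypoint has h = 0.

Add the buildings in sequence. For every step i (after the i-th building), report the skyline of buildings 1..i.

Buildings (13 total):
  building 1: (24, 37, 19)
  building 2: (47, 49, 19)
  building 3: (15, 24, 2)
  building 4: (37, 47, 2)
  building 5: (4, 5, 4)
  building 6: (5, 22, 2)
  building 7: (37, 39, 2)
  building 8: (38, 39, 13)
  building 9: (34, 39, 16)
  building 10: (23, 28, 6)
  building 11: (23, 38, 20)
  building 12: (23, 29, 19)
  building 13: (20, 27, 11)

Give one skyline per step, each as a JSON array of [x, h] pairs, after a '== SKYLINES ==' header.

== SKYLINES ==
[[24,19],[37,0]]
[[24,19],[37,0],[47,19],[49,0]]
[[15,2],[24,19],[37,0],[47,19],[49,0]]
[[15,2],[24,19],[37,2],[47,19],[49,0]]
[[4,4],[5,0],[15,2],[24,19],[37,2],[47,19],[49,0]]
[[4,4],[5,2],[24,19],[37,2],[47,19],[49,0]]
[[4,4],[5,2],[24,19],[37,2],[47,19],[49,0]]
[[4,4],[5,2],[24,19],[37,2],[38,13],[39,2],[47,19],[49,0]]
[[4,4],[5,2],[24,19],[37,16],[39,2],[47,19],[49,0]]
[[4,4],[5,2],[23,6],[24,19],[37,16],[39,2],[47,19],[49,0]]
[[4,4],[5,2],[23,20],[38,16],[39,2],[47,19],[49,0]]
[[4,4],[5,2],[23,20],[38,16],[39,2],[47,19],[49,0]]
[[4,4],[5,2],[20,11],[23,20],[38,16],[39,2],[47,19],[49,0]]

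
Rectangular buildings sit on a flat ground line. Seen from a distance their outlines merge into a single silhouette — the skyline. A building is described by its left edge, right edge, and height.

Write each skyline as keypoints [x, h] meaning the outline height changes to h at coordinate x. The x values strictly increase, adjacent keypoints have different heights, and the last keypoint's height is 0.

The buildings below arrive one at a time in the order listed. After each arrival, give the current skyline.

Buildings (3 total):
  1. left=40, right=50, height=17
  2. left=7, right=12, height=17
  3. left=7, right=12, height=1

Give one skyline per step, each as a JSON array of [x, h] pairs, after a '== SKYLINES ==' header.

== SKYLINES ==
[[40,17],[50,0]]
[[7,17],[12,0],[40,17],[50,0]]
[[7,17],[12,0],[40,17],[50,0]]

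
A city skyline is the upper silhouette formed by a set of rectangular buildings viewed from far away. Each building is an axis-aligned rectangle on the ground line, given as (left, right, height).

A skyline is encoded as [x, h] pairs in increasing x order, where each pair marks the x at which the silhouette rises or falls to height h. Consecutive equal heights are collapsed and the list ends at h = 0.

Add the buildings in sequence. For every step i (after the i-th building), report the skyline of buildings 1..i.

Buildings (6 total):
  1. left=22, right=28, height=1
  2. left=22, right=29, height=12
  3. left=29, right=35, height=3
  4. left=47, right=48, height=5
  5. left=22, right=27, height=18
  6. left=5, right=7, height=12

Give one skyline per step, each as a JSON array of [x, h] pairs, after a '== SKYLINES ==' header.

== SKYLINES ==
[[22,1],[28,0]]
[[22,12],[29,0]]
[[22,12],[29,3],[35,0]]
[[22,12],[29,3],[35,0],[47,5],[48,0]]
[[22,18],[27,12],[29,3],[35,0],[47,5],[48,0]]
[[5,12],[7,0],[22,18],[27,12],[29,3],[35,0],[47,5],[48,0]]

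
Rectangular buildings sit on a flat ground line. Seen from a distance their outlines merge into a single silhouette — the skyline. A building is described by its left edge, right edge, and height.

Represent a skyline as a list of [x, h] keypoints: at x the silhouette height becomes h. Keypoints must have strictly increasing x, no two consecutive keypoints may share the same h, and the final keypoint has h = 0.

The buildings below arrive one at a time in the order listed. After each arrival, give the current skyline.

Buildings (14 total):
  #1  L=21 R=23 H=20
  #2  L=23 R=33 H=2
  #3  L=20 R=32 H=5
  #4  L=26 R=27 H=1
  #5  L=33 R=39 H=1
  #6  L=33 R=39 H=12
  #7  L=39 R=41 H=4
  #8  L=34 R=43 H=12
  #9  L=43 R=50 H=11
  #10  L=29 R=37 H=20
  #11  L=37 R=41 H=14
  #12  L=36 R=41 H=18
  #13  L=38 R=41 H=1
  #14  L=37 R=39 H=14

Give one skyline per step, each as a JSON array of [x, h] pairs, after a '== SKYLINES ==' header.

== SKYLINES ==
[[21,20],[23,0]]
[[21,20],[23,2],[33,0]]
[[20,5],[21,20],[23,5],[32,2],[33,0]]
[[20,5],[21,20],[23,5],[32,2],[33,0]]
[[20,5],[21,20],[23,5],[32,2],[33,1],[39,0]]
[[20,5],[21,20],[23,5],[32,2],[33,12],[39,0]]
[[20,5],[21,20],[23,5],[32,2],[33,12],[39,4],[41,0]]
[[20,5],[21,20],[23,5],[32,2],[33,12],[43,0]]
[[20,5],[21,20],[23,5],[32,2],[33,12],[43,11],[50,0]]
[[20,5],[21,20],[23,5],[29,20],[37,12],[43,11],[50,0]]
[[20,5],[21,20],[23,5],[29,20],[37,14],[41,12],[43,11],[50,0]]
[[20,5],[21,20],[23,5],[29,20],[37,18],[41,12],[43,11],[50,0]]
[[20,5],[21,20],[23,5],[29,20],[37,18],[41,12],[43,11],[50,0]]
[[20,5],[21,20],[23,5],[29,20],[37,18],[41,12],[43,11],[50,0]]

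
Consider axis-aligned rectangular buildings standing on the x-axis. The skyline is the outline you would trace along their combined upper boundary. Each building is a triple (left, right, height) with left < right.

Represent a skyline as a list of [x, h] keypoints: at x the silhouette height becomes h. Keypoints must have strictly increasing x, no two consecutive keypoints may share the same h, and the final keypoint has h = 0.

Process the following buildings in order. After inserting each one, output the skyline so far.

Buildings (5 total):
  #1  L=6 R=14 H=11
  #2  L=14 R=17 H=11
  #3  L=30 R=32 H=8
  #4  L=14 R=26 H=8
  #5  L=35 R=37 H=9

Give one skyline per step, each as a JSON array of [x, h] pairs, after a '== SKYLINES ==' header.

== SKYLINES ==
[[6,11],[14,0]]
[[6,11],[17,0]]
[[6,11],[17,0],[30,8],[32,0]]
[[6,11],[17,8],[26,0],[30,8],[32,0]]
[[6,11],[17,8],[26,0],[30,8],[32,0],[35,9],[37,0]]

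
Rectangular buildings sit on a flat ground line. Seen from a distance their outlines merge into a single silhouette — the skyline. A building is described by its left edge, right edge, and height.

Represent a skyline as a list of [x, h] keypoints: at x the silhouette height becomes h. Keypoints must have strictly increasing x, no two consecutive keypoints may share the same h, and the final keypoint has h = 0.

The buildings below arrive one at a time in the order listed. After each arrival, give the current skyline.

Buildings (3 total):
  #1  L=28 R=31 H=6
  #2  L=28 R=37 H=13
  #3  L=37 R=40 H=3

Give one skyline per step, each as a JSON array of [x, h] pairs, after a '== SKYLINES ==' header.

== SKYLINES ==
[[28,6],[31,0]]
[[28,13],[37,0]]
[[28,13],[37,3],[40,0]]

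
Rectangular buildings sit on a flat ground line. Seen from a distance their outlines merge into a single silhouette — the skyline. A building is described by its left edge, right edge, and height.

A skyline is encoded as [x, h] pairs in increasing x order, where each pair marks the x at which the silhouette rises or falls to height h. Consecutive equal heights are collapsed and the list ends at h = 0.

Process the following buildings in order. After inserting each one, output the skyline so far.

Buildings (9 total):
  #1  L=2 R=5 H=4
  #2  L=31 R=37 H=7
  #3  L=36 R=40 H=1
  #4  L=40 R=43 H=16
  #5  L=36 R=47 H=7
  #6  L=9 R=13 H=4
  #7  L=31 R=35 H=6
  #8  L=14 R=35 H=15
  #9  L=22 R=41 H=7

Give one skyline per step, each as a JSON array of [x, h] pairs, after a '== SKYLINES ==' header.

== SKYLINES ==
[[2,4],[5,0]]
[[2,4],[5,0],[31,7],[37,0]]
[[2,4],[5,0],[31,7],[37,1],[40,0]]
[[2,4],[5,0],[31,7],[37,1],[40,16],[43,0]]
[[2,4],[5,0],[31,7],[40,16],[43,7],[47,0]]
[[2,4],[5,0],[9,4],[13,0],[31,7],[40,16],[43,7],[47,0]]
[[2,4],[5,0],[9,4],[13,0],[31,7],[40,16],[43,7],[47,0]]
[[2,4],[5,0],[9,4],[13,0],[14,15],[35,7],[40,16],[43,7],[47,0]]
[[2,4],[5,0],[9,4],[13,0],[14,15],[35,7],[40,16],[43,7],[47,0]]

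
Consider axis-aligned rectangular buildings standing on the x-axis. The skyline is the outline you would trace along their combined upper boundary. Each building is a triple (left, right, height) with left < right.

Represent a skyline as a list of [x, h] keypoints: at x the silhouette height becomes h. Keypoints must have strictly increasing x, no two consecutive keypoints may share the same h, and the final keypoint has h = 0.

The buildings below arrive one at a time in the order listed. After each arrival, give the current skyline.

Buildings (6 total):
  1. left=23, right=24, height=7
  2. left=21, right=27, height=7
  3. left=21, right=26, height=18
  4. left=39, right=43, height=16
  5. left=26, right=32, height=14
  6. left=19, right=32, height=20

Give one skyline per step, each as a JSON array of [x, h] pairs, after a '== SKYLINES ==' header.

== SKYLINES ==
[[23,7],[24,0]]
[[21,7],[27,0]]
[[21,18],[26,7],[27,0]]
[[21,18],[26,7],[27,0],[39,16],[43,0]]
[[21,18],[26,14],[32,0],[39,16],[43,0]]
[[19,20],[32,0],[39,16],[43,0]]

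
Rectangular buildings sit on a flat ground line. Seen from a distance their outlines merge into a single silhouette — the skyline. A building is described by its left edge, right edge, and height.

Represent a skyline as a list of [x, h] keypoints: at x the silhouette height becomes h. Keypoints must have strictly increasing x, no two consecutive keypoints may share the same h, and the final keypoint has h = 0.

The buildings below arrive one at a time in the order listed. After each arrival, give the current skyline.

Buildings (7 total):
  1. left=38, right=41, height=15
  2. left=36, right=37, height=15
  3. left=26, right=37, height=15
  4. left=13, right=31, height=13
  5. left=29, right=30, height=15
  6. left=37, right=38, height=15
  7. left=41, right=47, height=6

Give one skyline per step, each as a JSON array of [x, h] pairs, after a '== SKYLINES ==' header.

== SKYLINES ==
[[38,15],[41,0]]
[[36,15],[37,0],[38,15],[41,0]]
[[26,15],[37,0],[38,15],[41,0]]
[[13,13],[26,15],[37,0],[38,15],[41,0]]
[[13,13],[26,15],[37,0],[38,15],[41,0]]
[[13,13],[26,15],[41,0]]
[[13,13],[26,15],[41,6],[47,0]]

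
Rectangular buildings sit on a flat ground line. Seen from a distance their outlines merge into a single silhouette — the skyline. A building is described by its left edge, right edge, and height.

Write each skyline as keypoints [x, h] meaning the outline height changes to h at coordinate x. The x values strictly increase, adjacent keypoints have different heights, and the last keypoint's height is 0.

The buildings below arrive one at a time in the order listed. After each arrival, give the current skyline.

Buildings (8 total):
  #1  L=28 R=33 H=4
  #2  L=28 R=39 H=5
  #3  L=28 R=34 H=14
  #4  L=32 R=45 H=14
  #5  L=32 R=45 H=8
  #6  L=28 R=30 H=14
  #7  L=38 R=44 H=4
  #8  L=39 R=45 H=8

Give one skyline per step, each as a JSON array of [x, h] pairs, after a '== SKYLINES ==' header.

== SKYLINES ==
[[28,4],[33,0]]
[[28,5],[39,0]]
[[28,14],[34,5],[39,0]]
[[28,14],[45,0]]
[[28,14],[45,0]]
[[28,14],[45,0]]
[[28,14],[45,0]]
[[28,14],[45,0]]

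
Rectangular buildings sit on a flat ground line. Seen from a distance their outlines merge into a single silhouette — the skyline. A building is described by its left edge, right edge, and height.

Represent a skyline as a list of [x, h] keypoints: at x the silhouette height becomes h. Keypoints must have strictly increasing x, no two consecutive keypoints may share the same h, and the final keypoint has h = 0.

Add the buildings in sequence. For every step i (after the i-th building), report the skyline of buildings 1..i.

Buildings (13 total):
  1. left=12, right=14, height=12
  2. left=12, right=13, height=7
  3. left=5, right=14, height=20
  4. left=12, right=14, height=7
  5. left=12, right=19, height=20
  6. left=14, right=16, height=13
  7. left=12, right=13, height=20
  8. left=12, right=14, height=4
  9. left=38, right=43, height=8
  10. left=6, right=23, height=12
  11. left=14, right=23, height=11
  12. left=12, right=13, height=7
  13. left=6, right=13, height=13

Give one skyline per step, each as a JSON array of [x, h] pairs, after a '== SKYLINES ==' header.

== SKYLINES ==
[[12,12],[14,0]]
[[12,12],[14,0]]
[[5,20],[14,0]]
[[5,20],[14,0]]
[[5,20],[19,0]]
[[5,20],[19,0]]
[[5,20],[19,0]]
[[5,20],[19,0]]
[[5,20],[19,0],[38,8],[43,0]]
[[5,20],[19,12],[23,0],[38,8],[43,0]]
[[5,20],[19,12],[23,0],[38,8],[43,0]]
[[5,20],[19,12],[23,0],[38,8],[43,0]]
[[5,20],[19,12],[23,0],[38,8],[43,0]]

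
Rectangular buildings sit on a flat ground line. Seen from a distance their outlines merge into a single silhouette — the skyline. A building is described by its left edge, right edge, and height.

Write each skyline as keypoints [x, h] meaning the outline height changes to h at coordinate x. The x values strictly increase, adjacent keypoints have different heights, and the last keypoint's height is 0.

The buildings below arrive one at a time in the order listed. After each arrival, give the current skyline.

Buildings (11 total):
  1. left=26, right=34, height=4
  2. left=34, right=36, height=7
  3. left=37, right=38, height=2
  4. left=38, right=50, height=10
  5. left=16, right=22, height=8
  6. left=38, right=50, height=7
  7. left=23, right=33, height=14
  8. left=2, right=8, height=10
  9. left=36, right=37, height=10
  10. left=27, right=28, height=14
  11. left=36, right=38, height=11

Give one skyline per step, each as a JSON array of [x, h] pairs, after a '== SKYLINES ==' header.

== SKYLINES ==
[[26,4],[34,0]]
[[26,4],[34,7],[36,0]]
[[26,4],[34,7],[36,0],[37,2],[38,0]]
[[26,4],[34,7],[36,0],[37,2],[38,10],[50,0]]
[[16,8],[22,0],[26,4],[34,7],[36,0],[37,2],[38,10],[50,0]]
[[16,8],[22,0],[26,4],[34,7],[36,0],[37,2],[38,10],[50,0]]
[[16,8],[22,0],[23,14],[33,4],[34,7],[36,0],[37,2],[38,10],[50,0]]
[[2,10],[8,0],[16,8],[22,0],[23,14],[33,4],[34,7],[36,0],[37,2],[38,10],[50,0]]
[[2,10],[8,0],[16,8],[22,0],[23,14],[33,4],[34,7],[36,10],[37,2],[38,10],[50,0]]
[[2,10],[8,0],[16,8],[22,0],[23,14],[33,4],[34,7],[36,10],[37,2],[38,10],[50,0]]
[[2,10],[8,0],[16,8],[22,0],[23,14],[33,4],[34,7],[36,11],[38,10],[50,0]]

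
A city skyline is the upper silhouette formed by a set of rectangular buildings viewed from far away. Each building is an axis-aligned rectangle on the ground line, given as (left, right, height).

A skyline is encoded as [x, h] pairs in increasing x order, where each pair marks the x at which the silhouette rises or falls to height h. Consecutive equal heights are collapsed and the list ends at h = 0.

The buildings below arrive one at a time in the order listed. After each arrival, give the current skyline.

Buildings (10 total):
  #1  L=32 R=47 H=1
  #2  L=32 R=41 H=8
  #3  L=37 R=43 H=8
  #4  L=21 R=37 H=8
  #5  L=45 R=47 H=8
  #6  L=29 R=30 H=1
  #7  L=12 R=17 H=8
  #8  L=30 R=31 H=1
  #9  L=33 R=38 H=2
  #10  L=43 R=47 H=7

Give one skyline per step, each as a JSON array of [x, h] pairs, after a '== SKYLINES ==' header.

== SKYLINES ==
[[32,1],[47,0]]
[[32,8],[41,1],[47,0]]
[[32,8],[43,1],[47,0]]
[[21,8],[43,1],[47,0]]
[[21,8],[43,1],[45,8],[47,0]]
[[21,8],[43,1],[45,8],[47,0]]
[[12,8],[17,0],[21,8],[43,1],[45,8],[47,0]]
[[12,8],[17,0],[21,8],[43,1],[45,8],[47,0]]
[[12,8],[17,0],[21,8],[43,1],[45,8],[47,0]]
[[12,8],[17,0],[21,8],[43,7],[45,8],[47,0]]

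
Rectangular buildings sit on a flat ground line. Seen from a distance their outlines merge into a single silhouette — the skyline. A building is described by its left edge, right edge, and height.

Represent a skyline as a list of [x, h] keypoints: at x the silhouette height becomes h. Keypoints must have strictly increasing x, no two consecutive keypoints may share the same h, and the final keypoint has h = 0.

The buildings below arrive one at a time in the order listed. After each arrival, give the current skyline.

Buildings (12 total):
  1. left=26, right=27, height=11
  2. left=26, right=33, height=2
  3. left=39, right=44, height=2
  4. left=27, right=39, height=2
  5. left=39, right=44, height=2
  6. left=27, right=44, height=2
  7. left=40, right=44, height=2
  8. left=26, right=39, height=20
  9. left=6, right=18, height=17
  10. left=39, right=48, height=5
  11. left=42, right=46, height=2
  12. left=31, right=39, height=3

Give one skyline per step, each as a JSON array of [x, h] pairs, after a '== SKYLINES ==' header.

== SKYLINES ==
[[26,11],[27,0]]
[[26,11],[27,2],[33,0]]
[[26,11],[27,2],[33,0],[39,2],[44,0]]
[[26,11],[27,2],[44,0]]
[[26,11],[27,2],[44,0]]
[[26,11],[27,2],[44,0]]
[[26,11],[27,2],[44,0]]
[[26,20],[39,2],[44,0]]
[[6,17],[18,0],[26,20],[39,2],[44,0]]
[[6,17],[18,0],[26,20],[39,5],[48,0]]
[[6,17],[18,0],[26,20],[39,5],[48,0]]
[[6,17],[18,0],[26,20],[39,5],[48,0]]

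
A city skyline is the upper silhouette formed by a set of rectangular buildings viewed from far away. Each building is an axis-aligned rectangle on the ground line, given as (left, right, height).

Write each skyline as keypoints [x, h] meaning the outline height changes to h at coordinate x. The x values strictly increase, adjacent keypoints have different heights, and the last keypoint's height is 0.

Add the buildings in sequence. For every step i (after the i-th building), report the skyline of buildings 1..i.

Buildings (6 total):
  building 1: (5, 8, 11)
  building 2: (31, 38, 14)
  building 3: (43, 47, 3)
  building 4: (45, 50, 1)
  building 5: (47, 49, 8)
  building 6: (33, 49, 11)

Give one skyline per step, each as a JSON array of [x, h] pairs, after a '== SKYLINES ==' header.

== SKYLINES ==
[[5,11],[8,0]]
[[5,11],[8,0],[31,14],[38,0]]
[[5,11],[8,0],[31,14],[38,0],[43,3],[47,0]]
[[5,11],[8,0],[31,14],[38,0],[43,3],[47,1],[50,0]]
[[5,11],[8,0],[31,14],[38,0],[43,3],[47,8],[49,1],[50,0]]
[[5,11],[8,0],[31,14],[38,11],[49,1],[50,0]]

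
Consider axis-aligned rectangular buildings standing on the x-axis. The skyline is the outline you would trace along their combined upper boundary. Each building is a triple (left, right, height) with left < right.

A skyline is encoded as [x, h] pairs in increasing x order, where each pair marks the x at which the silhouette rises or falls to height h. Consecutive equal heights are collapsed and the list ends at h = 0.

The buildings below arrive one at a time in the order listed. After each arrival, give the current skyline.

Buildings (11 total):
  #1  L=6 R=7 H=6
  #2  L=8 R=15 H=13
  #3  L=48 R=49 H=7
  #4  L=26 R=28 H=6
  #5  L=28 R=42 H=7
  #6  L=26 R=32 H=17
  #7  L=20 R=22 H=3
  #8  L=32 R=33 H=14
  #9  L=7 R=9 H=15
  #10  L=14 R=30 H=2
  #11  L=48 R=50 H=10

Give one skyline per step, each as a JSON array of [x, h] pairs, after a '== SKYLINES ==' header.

== SKYLINES ==
[[6,6],[7,0]]
[[6,6],[7,0],[8,13],[15,0]]
[[6,6],[7,0],[8,13],[15,0],[48,7],[49,0]]
[[6,6],[7,0],[8,13],[15,0],[26,6],[28,0],[48,7],[49,0]]
[[6,6],[7,0],[8,13],[15,0],[26,6],[28,7],[42,0],[48,7],[49,0]]
[[6,6],[7,0],[8,13],[15,0],[26,17],[32,7],[42,0],[48,7],[49,0]]
[[6,6],[7,0],[8,13],[15,0],[20,3],[22,0],[26,17],[32,7],[42,0],[48,7],[49,0]]
[[6,6],[7,0],[8,13],[15,0],[20,3],[22,0],[26,17],[32,14],[33,7],[42,0],[48,7],[49,0]]
[[6,6],[7,15],[9,13],[15,0],[20,3],[22,0],[26,17],[32,14],[33,7],[42,0],[48,7],[49,0]]
[[6,6],[7,15],[9,13],[15,2],[20,3],[22,2],[26,17],[32,14],[33,7],[42,0],[48,7],[49,0]]
[[6,6],[7,15],[9,13],[15,2],[20,3],[22,2],[26,17],[32,14],[33,7],[42,0],[48,10],[50,0]]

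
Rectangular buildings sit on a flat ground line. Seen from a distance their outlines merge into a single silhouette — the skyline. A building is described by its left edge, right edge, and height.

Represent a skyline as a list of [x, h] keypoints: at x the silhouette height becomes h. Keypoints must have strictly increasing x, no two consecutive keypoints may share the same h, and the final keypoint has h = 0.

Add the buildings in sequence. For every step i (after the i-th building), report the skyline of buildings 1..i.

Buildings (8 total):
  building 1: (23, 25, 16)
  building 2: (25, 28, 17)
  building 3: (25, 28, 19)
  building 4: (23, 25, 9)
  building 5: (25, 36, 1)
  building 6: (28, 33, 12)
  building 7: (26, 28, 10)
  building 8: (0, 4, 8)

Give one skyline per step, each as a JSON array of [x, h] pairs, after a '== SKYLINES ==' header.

== SKYLINES ==
[[23,16],[25,0]]
[[23,16],[25,17],[28,0]]
[[23,16],[25,19],[28,0]]
[[23,16],[25,19],[28,0]]
[[23,16],[25,19],[28,1],[36,0]]
[[23,16],[25,19],[28,12],[33,1],[36,0]]
[[23,16],[25,19],[28,12],[33,1],[36,0]]
[[0,8],[4,0],[23,16],[25,19],[28,12],[33,1],[36,0]]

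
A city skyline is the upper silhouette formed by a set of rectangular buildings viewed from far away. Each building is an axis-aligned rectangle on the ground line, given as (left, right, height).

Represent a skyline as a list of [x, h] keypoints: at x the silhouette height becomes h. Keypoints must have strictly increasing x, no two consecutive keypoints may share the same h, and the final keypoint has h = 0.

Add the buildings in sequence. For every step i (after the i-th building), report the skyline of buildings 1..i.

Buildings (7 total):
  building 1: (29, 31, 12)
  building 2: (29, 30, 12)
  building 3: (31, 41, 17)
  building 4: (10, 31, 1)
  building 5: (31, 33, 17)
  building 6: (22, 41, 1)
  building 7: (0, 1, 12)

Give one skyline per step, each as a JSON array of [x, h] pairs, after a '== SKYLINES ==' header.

== SKYLINES ==
[[29,12],[31,0]]
[[29,12],[31,0]]
[[29,12],[31,17],[41,0]]
[[10,1],[29,12],[31,17],[41,0]]
[[10,1],[29,12],[31,17],[41,0]]
[[10,1],[29,12],[31,17],[41,0]]
[[0,12],[1,0],[10,1],[29,12],[31,17],[41,0]]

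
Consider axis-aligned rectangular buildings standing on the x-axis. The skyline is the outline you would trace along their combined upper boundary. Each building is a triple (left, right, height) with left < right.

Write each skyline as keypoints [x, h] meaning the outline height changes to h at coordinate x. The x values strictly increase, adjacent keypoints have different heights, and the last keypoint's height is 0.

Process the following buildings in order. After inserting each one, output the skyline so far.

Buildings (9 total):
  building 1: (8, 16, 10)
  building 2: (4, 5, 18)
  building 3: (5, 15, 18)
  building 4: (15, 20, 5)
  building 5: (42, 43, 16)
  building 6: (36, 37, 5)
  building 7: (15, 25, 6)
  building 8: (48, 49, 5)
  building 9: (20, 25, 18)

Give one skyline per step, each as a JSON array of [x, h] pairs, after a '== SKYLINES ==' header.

== SKYLINES ==
[[8,10],[16,0]]
[[4,18],[5,0],[8,10],[16,0]]
[[4,18],[15,10],[16,0]]
[[4,18],[15,10],[16,5],[20,0]]
[[4,18],[15,10],[16,5],[20,0],[42,16],[43,0]]
[[4,18],[15,10],[16,5],[20,0],[36,5],[37,0],[42,16],[43,0]]
[[4,18],[15,10],[16,6],[25,0],[36,5],[37,0],[42,16],[43,0]]
[[4,18],[15,10],[16,6],[25,0],[36,5],[37,0],[42,16],[43,0],[48,5],[49,0]]
[[4,18],[15,10],[16,6],[20,18],[25,0],[36,5],[37,0],[42,16],[43,0],[48,5],[49,0]]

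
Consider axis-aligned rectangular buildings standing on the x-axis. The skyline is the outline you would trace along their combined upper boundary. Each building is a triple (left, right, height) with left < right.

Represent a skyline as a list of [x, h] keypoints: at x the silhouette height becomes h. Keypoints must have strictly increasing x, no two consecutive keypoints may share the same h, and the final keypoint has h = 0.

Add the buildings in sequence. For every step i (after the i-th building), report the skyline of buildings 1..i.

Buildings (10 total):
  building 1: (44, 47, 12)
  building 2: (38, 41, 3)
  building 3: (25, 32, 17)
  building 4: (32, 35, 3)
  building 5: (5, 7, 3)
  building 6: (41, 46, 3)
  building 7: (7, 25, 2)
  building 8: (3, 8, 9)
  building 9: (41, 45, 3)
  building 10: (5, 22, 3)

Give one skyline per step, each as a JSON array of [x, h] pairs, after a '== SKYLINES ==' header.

== SKYLINES ==
[[44,12],[47,0]]
[[38,3],[41,0],[44,12],[47,0]]
[[25,17],[32,0],[38,3],[41,0],[44,12],[47,0]]
[[25,17],[32,3],[35,0],[38,3],[41,0],[44,12],[47,0]]
[[5,3],[7,0],[25,17],[32,3],[35,0],[38,3],[41,0],[44,12],[47,0]]
[[5,3],[7,0],[25,17],[32,3],[35,0],[38,3],[44,12],[47,0]]
[[5,3],[7,2],[25,17],[32,3],[35,0],[38,3],[44,12],[47,0]]
[[3,9],[8,2],[25,17],[32,3],[35,0],[38,3],[44,12],[47,0]]
[[3,9],[8,2],[25,17],[32,3],[35,0],[38,3],[44,12],[47,0]]
[[3,9],[8,3],[22,2],[25,17],[32,3],[35,0],[38,3],[44,12],[47,0]]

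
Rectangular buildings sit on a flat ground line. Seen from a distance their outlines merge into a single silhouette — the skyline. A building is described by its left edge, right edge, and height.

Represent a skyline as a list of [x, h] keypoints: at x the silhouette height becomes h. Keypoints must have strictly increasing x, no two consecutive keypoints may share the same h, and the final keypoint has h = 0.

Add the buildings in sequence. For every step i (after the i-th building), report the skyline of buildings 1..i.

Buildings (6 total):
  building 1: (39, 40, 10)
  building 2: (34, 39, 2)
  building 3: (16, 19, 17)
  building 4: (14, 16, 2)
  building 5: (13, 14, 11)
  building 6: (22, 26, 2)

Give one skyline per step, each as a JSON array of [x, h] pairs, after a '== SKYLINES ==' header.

== SKYLINES ==
[[39,10],[40,0]]
[[34,2],[39,10],[40,0]]
[[16,17],[19,0],[34,2],[39,10],[40,0]]
[[14,2],[16,17],[19,0],[34,2],[39,10],[40,0]]
[[13,11],[14,2],[16,17],[19,0],[34,2],[39,10],[40,0]]
[[13,11],[14,2],[16,17],[19,0],[22,2],[26,0],[34,2],[39,10],[40,0]]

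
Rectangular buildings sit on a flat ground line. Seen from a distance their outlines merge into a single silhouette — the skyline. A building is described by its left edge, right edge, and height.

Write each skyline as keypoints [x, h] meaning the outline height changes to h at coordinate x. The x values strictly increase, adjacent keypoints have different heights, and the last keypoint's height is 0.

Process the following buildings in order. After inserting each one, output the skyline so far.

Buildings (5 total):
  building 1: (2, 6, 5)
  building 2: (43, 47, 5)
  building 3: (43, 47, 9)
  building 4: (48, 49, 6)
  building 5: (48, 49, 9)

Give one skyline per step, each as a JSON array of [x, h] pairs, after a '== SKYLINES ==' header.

== SKYLINES ==
[[2,5],[6,0]]
[[2,5],[6,0],[43,5],[47,0]]
[[2,5],[6,0],[43,9],[47,0]]
[[2,5],[6,0],[43,9],[47,0],[48,6],[49,0]]
[[2,5],[6,0],[43,9],[47,0],[48,9],[49,0]]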